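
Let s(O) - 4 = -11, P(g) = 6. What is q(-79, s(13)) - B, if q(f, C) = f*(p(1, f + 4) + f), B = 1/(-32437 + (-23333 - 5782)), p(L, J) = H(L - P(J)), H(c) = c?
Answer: 408459073/61552 ≈ 6636.0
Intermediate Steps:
s(O) = -7 (s(O) = 4 - 11 = -7)
p(L, J) = -6 + L (p(L, J) = L - 1*6 = L - 6 = -6 + L)
B = -1/61552 (B = 1/(-32437 - 29115) = 1/(-61552) = -1/61552 ≈ -1.6246e-5)
q(f, C) = f*(-5 + f) (q(f, C) = f*((-6 + 1) + f) = f*(-5 + f))
q(-79, s(13)) - B = -79*(-5 - 79) - 1*(-1/61552) = -79*(-84) + 1/61552 = 6636 + 1/61552 = 408459073/61552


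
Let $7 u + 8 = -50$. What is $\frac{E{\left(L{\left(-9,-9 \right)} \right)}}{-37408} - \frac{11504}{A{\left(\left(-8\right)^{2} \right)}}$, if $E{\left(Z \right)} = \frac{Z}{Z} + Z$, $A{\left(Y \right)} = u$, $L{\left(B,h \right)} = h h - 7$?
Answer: $\frac{1506193537}{1084832} \approx 1388.4$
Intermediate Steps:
$L{\left(B,h \right)} = -7 + h^{2}$ ($L{\left(B,h \right)} = h^{2} - 7 = -7 + h^{2}$)
$u = - \frac{58}{7}$ ($u = - \frac{8}{7} + \frac{1}{7} \left(-50\right) = - \frac{8}{7} - \frac{50}{7} = - \frac{58}{7} \approx -8.2857$)
$A{\left(Y \right)} = - \frac{58}{7}$
$E{\left(Z \right)} = 1 + Z$
$\frac{E{\left(L{\left(-9,-9 \right)} \right)}}{-37408} - \frac{11504}{A{\left(\left(-8\right)^{2} \right)}} = \frac{1 - \left(7 - \left(-9\right)^{2}\right)}{-37408} - \frac{11504}{- \frac{58}{7}} = \left(1 + \left(-7 + 81\right)\right) \left(- \frac{1}{37408}\right) - - \frac{40264}{29} = \left(1 + 74\right) \left(- \frac{1}{37408}\right) + \frac{40264}{29} = 75 \left(- \frac{1}{37408}\right) + \frac{40264}{29} = - \frac{75}{37408} + \frac{40264}{29} = \frac{1506193537}{1084832}$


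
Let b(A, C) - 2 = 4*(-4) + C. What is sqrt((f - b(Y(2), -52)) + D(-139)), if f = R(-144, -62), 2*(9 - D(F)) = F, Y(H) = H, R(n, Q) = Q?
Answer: sqrt(330)/2 ≈ 9.0829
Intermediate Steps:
D(F) = 9 - F/2
b(A, C) = -14 + C (b(A, C) = 2 + (4*(-4) + C) = 2 + (-16 + C) = -14 + C)
f = -62
sqrt((f - b(Y(2), -52)) + D(-139)) = sqrt((-62 - (-14 - 52)) + (9 - 1/2*(-139))) = sqrt((-62 - 1*(-66)) + (9 + 139/2)) = sqrt((-62 + 66) + 157/2) = sqrt(4 + 157/2) = sqrt(165/2) = sqrt(330)/2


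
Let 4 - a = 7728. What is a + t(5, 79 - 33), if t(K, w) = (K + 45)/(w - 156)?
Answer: -84969/11 ≈ -7724.5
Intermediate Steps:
a = -7724 (a = 4 - 1*7728 = 4 - 7728 = -7724)
t(K, w) = (45 + K)/(-156 + w)
a + t(5, 79 - 33) = -7724 + (45 + 5)/(-156 + (79 - 33)) = -7724 + 50/(-156 + 46) = -7724 + 50/(-110) = -7724 - 1/110*50 = -7724 - 5/11 = -84969/11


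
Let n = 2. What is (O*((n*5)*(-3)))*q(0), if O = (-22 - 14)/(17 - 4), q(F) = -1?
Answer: -1080/13 ≈ -83.077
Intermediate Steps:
O = -36/13 ≈ -2.7692
(O*((n*5)*(-3)))*q(0) = -36*2*5*(-3)/13*(-1) = -360*(-3)/13*(-1) = -36/13*(-30)*(-1) = (1080/13)*(-1) = -1080/13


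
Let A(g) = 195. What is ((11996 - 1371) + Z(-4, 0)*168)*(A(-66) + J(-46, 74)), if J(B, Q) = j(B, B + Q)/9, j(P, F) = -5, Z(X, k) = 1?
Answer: 18887750/9 ≈ 2.0986e+6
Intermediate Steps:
J(B, Q) = -5/9
((11996 - 1371) + Z(-4, 0)*168)*(A(-66) + J(-46, 74)) = ((11996 - 1371) + 1*168)*(195 - 5/9) = (10625 + 168)*(1750/9) = 10793*(1750/9) = 18887750/9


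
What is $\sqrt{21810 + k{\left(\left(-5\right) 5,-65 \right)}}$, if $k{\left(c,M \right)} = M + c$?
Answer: $2 \sqrt{5430} \approx 147.38$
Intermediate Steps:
$\sqrt{21810 + k{\left(\left(-5\right) 5,-65 \right)}} = \sqrt{21810 - 90} = \sqrt{21720} = 2 \sqrt{5430}$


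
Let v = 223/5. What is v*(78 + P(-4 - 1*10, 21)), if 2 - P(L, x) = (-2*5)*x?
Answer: 12934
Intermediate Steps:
v = 223/5 (v = 223*(⅕) = 223/5 ≈ 44.600)
P(L, x) = 2 + 10*x (P(L, x) = 2 - (-2*5)*x = 2 - (-10)*x = 2 + 10*x)
v*(78 + P(-4 - 1*10, 21)) = 223*(78 + (2 + 10*21))/5 = 223*(78 + (2 + 210))/5 = 223*(78 + 212)/5 = (223/5)*290 = 12934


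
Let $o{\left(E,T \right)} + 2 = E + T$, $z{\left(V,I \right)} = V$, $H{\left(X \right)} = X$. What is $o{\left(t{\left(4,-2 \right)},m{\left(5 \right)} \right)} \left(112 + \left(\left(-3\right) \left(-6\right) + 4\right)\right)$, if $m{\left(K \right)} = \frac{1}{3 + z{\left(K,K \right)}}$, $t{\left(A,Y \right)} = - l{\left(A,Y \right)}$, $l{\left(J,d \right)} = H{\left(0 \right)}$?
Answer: $- \frac{1005}{4} \approx -251.25$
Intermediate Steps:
$l{\left(J,d \right)} = 0$
$t{\left(A,Y \right)} = 0$ ($t{\left(A,Y \right)} = \left(-1\right) 0 = 0$)
$m{\left(K \right)} = \frac{1}{3 + K}$
$o{\left(E,T \right)} = -2 + E + T$ ($o{\left(E,T \right)} = -2 + \left(E + T\right) = -2 + E + T$)
$o{\left(t{\left(4,-2 \right)},m{\left(5 \right)} \right)} \left(112 + \left(\left(-3\right) \left(-6\right) + 4\right)\right) = \left(-2 + 0 + \frac{1}{3 + 5}\right) \left(112 + \left(\left(-3\right) \left(-6\right) + 4\right)\right) = \left(-2 + 0 + \frac{1}{8}\right) \left(112 + \left(18 + 4\right)\right) = \left(-2 + 0 + \frac{1}{8}\right) \left(112 + 22\right) = \left(- \frac{15}{8}\right) 134 = - \frac{1005}{4}$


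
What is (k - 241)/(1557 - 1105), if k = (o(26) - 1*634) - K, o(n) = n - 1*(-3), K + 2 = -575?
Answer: -269/452 ≈ -0.59513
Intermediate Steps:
K = -577 (K = -2 - 575 = -577)
o(n) = 3 + n (o(n) = n + 3 = 3 + n)
k = -28 (k = ((3 + 26) - 1*634) - 1*(-577) = (29 - 634) + 577 = -605 + 577 = -28)
(k - 241)/(1557 - 1105) = (-28 - 241)/(1557 - 1105) = -269/452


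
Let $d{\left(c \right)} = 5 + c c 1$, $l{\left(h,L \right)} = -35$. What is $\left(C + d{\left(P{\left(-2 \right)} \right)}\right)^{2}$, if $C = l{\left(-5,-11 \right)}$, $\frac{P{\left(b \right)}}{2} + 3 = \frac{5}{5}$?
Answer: $196$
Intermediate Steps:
$P{\left(b \right)} = -4$ ($P{\left(b \right)} = -6 + 2 \cdot \frac{5}{5} = -6 + 2 \cdot 5 \cdot \frac{1}{5} = -6 + 2 \cdot 1 = -6 + 2 = -4$)
$C = -35$
$d{\left(c \right)} = 5 + c^{2}$ ($d{\left(c \right)} = 5 + c^{2} \cdot 1 = 5 + c^{2}$)
$\left(C + d{\left(P{\left(-2 \right)} \right)}\right)^{2} = \left(-35 + \left(5 + \left(-4\right)^{2}\right)\right)^{2} = \left(-35 + \left(5 + 16\right)\right)^{2} = \left(-35 + 21\right)^{2} = \left(-14\right)^{2} = 196$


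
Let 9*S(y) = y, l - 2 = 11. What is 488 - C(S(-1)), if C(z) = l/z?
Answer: 605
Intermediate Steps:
l = 13 (l = 2 + 11 = 13)
S(y) = y/9
C(z) = 13/z
488 - C(S(-1)) = 488 - 13/((⅑)*(-1)) = 488 - 13/(-⅑) = 488 - 13*(-9) = 488 - 1*(-117) = 488 + 117 = 605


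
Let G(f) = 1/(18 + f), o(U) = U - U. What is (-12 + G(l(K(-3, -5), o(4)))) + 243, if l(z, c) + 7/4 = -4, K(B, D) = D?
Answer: 11323/49 ≈ 231.08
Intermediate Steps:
o(U) = 0
l(z, c) = -23/4 (l(z, c) = -7/4 - 4 = -23/4)
(-12 + G(l(K(-3, -5), o(4)))) + 243 = (-12 + 1/(18 - 23/4)) + 243 = (-12 + 1/(49/4)) + 243 = (-12 + 4/49) + 243 = -584/49 + 243 = 11323/49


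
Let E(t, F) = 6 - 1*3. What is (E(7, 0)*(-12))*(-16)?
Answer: 576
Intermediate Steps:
E(t, F) = 3 (E(t, F) = 6 - 3 = 3)
(E(7, 0)*(-12))*(-16) = (3*(-12))*(-16) = -36*(-16) = 576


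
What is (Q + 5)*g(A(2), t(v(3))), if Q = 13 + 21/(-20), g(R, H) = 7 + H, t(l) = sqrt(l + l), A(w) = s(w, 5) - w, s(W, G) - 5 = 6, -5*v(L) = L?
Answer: 2373/20 + 339*I*sqrt(30)/100 ≈ 118.65 + 18.568*I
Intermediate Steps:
v(L) = -L/5
s(W, G) = 11 (s(W, G) = 5 + 6 = 11)
A(w) = 11 - w
t(l) = sqrt(2)*sqrt(l) (t(l) = sqrt(2*l) = sqrt(2)*sqrt(l))
Q = 239/20 (Q = 13 + 21*(-1/20) = 13 - 21/20 = 239/20 ≈ 11.950)
(Q + 5)*g(A(2), t(v(3))) = (239/20 + 5)*(7 + sqrt(2)*sqrt(-1/5*3)) = 339*(7 + sqrt(2)*sqrt(-3/5))/20 = 339*(7 + sqrt(2)*(I*sqrt(15)/5))/20 = 339*(7 + I*sqrt(30)/5)/20 = 2373/20 + 339*I*sqrt(30)/100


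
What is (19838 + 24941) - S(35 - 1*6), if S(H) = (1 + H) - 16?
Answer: 44765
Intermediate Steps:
S(H) = -15 + H
(19838 + 24941) - S(35 - 1*6) = (19838 + 24941) - (-15 + (35 - 1*6)) = 44779 - (-15 + (35 - 6)) = 44779 - (-15 + 29) = 44779 - 1*14 = 44779 - 14 = 44765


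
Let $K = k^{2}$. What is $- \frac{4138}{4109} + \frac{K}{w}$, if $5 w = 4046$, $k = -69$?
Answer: $\frac{11581771}{2375002} \approx 4.8765$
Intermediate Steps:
$w = \frac{4046}{5}$ ($w = \frac{1}{5} \cdot 4046 = \frac{4046}{5} \approx 809.2$)
$K = 4761$ ($K = \left(-69\right)^{2} = 4761$)
$- \frac{4138}{4109} + \frac{K}{w} = - \frac{4138}{4109} + \frac{4761}{\frac{4046}{5}} = \left(-4138\right) \frac{1}{4109} + 4761 \cdot \frac{5}{4046} = - \frac{4138}{4109} + \frac{23805}{4046} = \frac{11581771}{2375002}$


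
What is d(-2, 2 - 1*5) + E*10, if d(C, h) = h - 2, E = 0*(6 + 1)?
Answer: -5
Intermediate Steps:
E = 0 (E = 0*7 = 0)
d(C, h) = -2 + h
d(-2, 2 - 1*5) + E*10 = (-2 + (2 - 1*5)) + 0*10 = (-2 + (2 - 5)) + 0 = (-2 - 3) + 0 = -5 + 0 = -5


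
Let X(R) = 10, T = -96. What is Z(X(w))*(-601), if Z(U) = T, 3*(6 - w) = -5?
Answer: 57696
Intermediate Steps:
w = 23/3 (w = 6 - 1/3*(-5) = 6 + 5/3 = 23/3 ≈ 7.6667)
Z(U) = -96
Z(X(w))*(-601) = -96*(-601) = 57696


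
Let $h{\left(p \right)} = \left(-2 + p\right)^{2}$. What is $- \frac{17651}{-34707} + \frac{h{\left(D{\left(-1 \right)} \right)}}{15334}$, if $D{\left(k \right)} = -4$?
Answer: $\frac{135954943}{266098569} \approx 0.51092$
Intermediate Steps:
$- \frac{17651}{-34707} + \frac{h{\left(D{\left(-1 \right)} \right)}}{15334} = - \frac{17651}{-34707} + \frac{\left(-2 - 4\right)^{2}}{15334} = \left(-17651\right) \left(- \frac{1}{34707}\right) + \left(-6\right)^{2} \cdot \frac{1}{15334} = \frac{17651}{34707} + 36 \cdot \frac{1}{15334} = \frac{17651}{34707} + \frac{18}{7667} = \frac{135954943}{266098569}$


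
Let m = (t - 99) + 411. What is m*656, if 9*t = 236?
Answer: 1996864/9 ≈ 2.2187e+5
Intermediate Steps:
t = 236/9 (t = (⅑)*236 = 236/9 ≈ 26.222)
m = 3044/9 (m = (236/9 - 99) + 411 = -655/9 + 411 = 3044/9 ≈ 338.22)
m*656 = (3044/9)*656 = 1996864/9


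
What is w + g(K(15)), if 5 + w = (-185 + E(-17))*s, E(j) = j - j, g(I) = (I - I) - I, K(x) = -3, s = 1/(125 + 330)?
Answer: -219/91 ≈ -2.4066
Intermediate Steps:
s = 1/455 ≈ 0.0021978
g(I) = -I (g(I) = 0 - I = -I)
E(j) = 0
w = -492/91 (w = -5 + (-185 + 0)*(1/455) = -5 - 185*1/455 = -5 - 37/91 = -492/91 ≈ -5.4066)
w + g(K(15)) = -492/91 - 1*(-3) = -492/91 + 3 = -219/91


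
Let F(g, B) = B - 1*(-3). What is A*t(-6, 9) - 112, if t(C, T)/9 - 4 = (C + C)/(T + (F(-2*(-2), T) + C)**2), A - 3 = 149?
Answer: 24976/5 ≈ 4995.2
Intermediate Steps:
A = 152 (A = 3 + 149 = 152)
F(g, B) = 3 + B (F(g, B) = B + 3 = 3 + B)
t(C, T) = 36 + 18*C/(T + (3 + C + T)**2) (t(C, T) = 36 + 9*((C + C)/(T + ((3 + T) + C)**2)) = 36 + 9*((2*C)/(T + (3 + C + T)**2)) = 36 + 9*(2*C/(T + (3 + C + T)**2)) = 36 + 18*C/(T + (3 + C + T)**2))
A*t(-6, 9) - 112 = 152*(18*(-6 + 2*9 + 2*(3 - 6 + 9)**2)/(9 + (3 - 6 + 9)**2)) - 112 = 152*(18*(-6 + 18 + 2*6**2)/(9 + 6**2)) - 112 = 152*(18*(-6 + 18 + 2*36)/(9 + 36)) - 112 = 152*(18*(-6 + 18 + 72)/45) - 112 = 152*(18*(1/45)*84) - 112 = 152*(168/5) - 112 = 25536/5 - 112 = 24976/5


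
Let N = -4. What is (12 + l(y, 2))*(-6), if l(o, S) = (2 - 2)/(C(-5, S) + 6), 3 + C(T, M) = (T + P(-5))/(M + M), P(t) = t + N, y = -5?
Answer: -72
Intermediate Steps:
P(t) = -4 + t (P(t) = t - 4 = -4 + t)
C(T, M) = -3 + (-9 + T)/(2*M) (C(T, M) = -3 + (T + (-4 - 5))/(M + M) = -3 + (T - 9)/((2*M)) = -3 + (-9 + T)*(1/(2*M)) = -3 + (-9 + T)/(2*M))
l(o, S) = 0 (l(o, S) = (2 - 2)/((-9 - 5 - 6*S)/(2*S) + 6) = 0/((-14 - 6*S)/(2*S) + 6) = 0/(6 + (-14 - 6*S)/(2*S)) = 0)
(12 + l(y, 2))*(-6) = (12 + 0)*(-6) = 12*(-6) = -72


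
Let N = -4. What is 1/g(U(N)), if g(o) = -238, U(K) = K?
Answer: -1/238 ≈ -0.0042017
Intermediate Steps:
1/g(U(N)) = 1/(-238) = -1/238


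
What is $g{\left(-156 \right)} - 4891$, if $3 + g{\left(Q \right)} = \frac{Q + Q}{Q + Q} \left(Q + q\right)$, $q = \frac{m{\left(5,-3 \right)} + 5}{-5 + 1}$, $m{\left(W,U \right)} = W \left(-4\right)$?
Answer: $- \frac{20185}{4} \approx -5046.3$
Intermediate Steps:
$m{\left(W,U \right)} = - 4 W$
$q = \frac{15}{4}$ ($q = \frac{\left(-4\right) 5 + 5}{-5 + 1} = \frac{-20 + 5}{-4} = \left(-15\right) \left(- \frac{1}{4}\right) = \frac{15}{4} \approx 3.75$)
$g{\left(Q \right)} = \frac{3}{4} + Q$ ($g{\left(Q \right)} = -3 + \frac{Q + Q}{Q + Q} \left(Q + \frac{15}{4}\right) = -3 + \frac{2 Q}{2 Q} \left(\frac{15}{4} + Q\right) = -3 + 2 Q \frac{1}{2 Q} \left(\frac{15}{4} + Q\right) = -3 + 1 \left(\frac{15}{4} + Q\right) = -3 + \left(\frac{15}{4} + Q\right) = \frac{3}{4} + Q$)
$g{\left(-156 \right)} - 4891 = \left(\frac{3}{4} - 156\right) - 4891 = - \frac{621}{4} - 4891 = - \frac{20185}{4}$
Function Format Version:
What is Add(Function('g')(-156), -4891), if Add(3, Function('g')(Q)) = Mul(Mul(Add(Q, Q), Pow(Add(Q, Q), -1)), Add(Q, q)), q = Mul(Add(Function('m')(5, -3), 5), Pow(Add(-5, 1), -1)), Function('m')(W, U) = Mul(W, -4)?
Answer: Rational(-20185, 4) ≈ -5046.3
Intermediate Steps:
Function('m')(W, U) = Mul(-4, W)
q = Rational(15, 4) (q = Mul(Add(Mul(-4, 5), 5), Pow(Add(-5, 1), -1)) = Mul(Add(-20, 5), Pow(-4, -1)) = Mul(-15, Rational(-1, 4)) = Rational(15, 4) ≈ 3.7500)
Function('g')(Q) = Add(Rational(3, 4), Q) (Function('g')(Q) = Add(-3, Mul(Mul(Add(Q, Q), Pow(Add(Q, Q), -1)), Add(Q, Rational(15, 4)))) = Add(-3, Mul(Mul(Mul(2, Q), Pow(Mul(2, Q), -1)), Add(Rational(15, 4), Q))) = Add(-3, Mul(Mul(Mul(2, Q), Mul(Rational(1, 2), Pow(Q, -1))), Add(Rational(15, 4), Q))) = Add(-3, Mul(1, Add(Rational(15, 4), Q))) = Add(-3, Add(Rational(15, 4), Q)) = Add(Rational(3, 4), Q))
Add(Function('g')(-156), -4891) = Add(Add(Rational(3, 4), -156), -4891) = Add(Rational(-621, 4), -4891) = Rational(-20185, 4)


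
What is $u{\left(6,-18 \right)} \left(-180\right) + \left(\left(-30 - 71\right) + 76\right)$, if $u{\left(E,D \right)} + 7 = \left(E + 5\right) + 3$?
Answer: $-1285$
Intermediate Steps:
$u{\left(E,D \right)} = 1 + E$ ($u{\left(E,D \right)} = -7 + \left(\left(E + 5\right) + 3\right) = -7 + \left(\left(5 + E\right) + 3\right) = -7 + \left(8 + E\right) = 1 + E$)
$u{\left(6,-18 \right)} \left(-180\right) + \left(\left(-30 - 71\right) + 76\right) = \left(1 + 6\right) \left(-180\right) + \left(\left(-30 - 71\right) + 76\right) = 7 \left(-180\right) + \left(-101 + 76\right) = -1260 - 25 = -1285$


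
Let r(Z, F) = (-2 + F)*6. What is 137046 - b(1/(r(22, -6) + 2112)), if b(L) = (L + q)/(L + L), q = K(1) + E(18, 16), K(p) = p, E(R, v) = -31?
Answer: 336011/2 ≈ 1.6801e+5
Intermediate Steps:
r(Z, F) = -12 + 6*F
q = -30 (q = 1 - 31 = -30)
b(L) = (-30 + L)/(2*L) (b(L) = (L - 30)/(L + L) = (-30 + L)/((2*L)) = (-30 + L)*(1/(2*L)) = (-30 + L)/(2*L))
137046 - b(1/(r(22, -6) + 2112)) = 137046 - (-30 + 1/((-12 + 6*(-6)) + 2112))/(2*(1/((-12 + 6*(-6)) + 2112))) = 137046 - (-30 + 1/((-12 - 36) + 2112))/(2*(1/((-12 - 36) + 2112))) = 137046 - (-30 + 1/(-48 + 2112))/(2*(1/(-48 + 2112))) = 137046 - (-30 + 1/2064)/(2*(1/2064)) = 137046 - (-30 + 1/2064)/(2*1/2064) = 137046 - 2064*(-61919)/(2*2064) = 137046 - 1*(-61919/2) = 137046 + 61919/2 = 336011/2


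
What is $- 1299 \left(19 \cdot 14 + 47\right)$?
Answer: $-406587$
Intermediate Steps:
$- 1299 \left(19 \cdot 14 + 47\right) = - 1299 \left(266 + 47\right) = \left(-1299\right) 313 = -406587$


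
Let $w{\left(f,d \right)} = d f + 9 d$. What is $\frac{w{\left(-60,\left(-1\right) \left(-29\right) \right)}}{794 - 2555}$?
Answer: $\frac{493}{587} \approx 0.83986$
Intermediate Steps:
$w{\left(f,d \right)} = 9 d + d f$
$\frac{w{\left(-60,\left(-1\right) \left(-29\right) \right)}}{794 - 2555} = \frac{\left(-1\right) \left(-29\right) \left(9 - 60\right)}{794 - 2555} = \frac{29 \left(-51\right)}{-1761} = \left(-1479\right) \left(- \frac{1}{1761}\right) = \frac{493}{587}$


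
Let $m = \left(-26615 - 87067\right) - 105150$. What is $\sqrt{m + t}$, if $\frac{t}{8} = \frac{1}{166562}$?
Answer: $\frac{2 i \sqrt{379439641083107}}{83281} \approx 467.79 i$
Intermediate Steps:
$t = \frac{4}{83281}$ ($t = \frac{8}{166562} = 8 \cdot \frac{1}{166562} = \frac{4}{83281} \approx 4.803 \cdot 10^{-5}$)
$m = -218832$ ($m = -113682 - 105150 = -218832$)
$\sqrt{m + t} = \sqrt{-218832 + \frac{4}{83281}} = \sqrt{- \frac{18224547788}{83281}} = \frac{2 i \sqrt{379439641083107}}{83281}$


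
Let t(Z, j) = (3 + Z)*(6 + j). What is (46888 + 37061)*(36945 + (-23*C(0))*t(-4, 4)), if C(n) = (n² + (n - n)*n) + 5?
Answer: 3198037155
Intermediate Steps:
C(n) = 5 + n² (C(n) = (n² + 0*n) + 5 = (n² + 0) + 5 = n² + 5 = 5 + n²)
(46888 + 37061)*(36945 + (-23*C(0))*t(-4, 4)) = (46888 + 37061)*(36945 + (-23*(5 + 0²))*(18 + 3*4 + 6*(-4) - 4*4)) = 83949*(36945 + (-23*(5 + 0))*(18 + 12 - 24 - 16)) = 83949*(36945 - 23*5*(-10)) = 83949*(36945 - 115*(-10)) = 83949*(36945 + 1150) = 83949*38095 = 3198037155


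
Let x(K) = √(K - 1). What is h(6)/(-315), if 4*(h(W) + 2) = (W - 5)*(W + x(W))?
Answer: 1/630 - √5/1260 ≈ -0.00018736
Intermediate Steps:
x(K) = √(-1 + K)
h(W) = -2 + (-5 + W)*(W + √(-1 + W))/4 (h(W) = -2 + ((W - 5)*(W + √(-1 + W)))/4 = -2 + ((-5 + W)*(W + √(-1 + W)))/4 = -2 + (-5 + W)*(W + √(-1 + W))/4)
h(6)/(-315) = (-2 - 5/4*6 - 5*√(-1 + 6)/4 + (¼)*6² + (¼)*6*√(-1 + 6))/(-315) = (-2 - 15/2 - 5*√5/4 + (¼)*36 + (¼)*6*√5)*(-1/315) = (-2 - 15/2 - 5*√5/4 + 9 + 3*√5/2)*(-1/315) = (-½ + √5/4)*(-1/315) = 1/630 - √5/1260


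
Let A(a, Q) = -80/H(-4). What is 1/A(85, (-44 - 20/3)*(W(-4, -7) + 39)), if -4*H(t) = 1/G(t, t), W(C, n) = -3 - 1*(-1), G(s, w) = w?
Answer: -1/1280 ≈ -0.00078125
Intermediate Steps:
W(C, n) = -2 (W(C, n) = -3 + 1 = -2)
H(t) = -1/(4*t)
A(a, Q) = -1280 (A(a, Q) = -80/((-¼/(-4))) = -80/((-¼*(-¼))) = -80/1/16 = -80*16 = -1280)
1/A(85, (-44 - 20/3)*(W(-4, -7) + 39)) = 1/(-1280) = -1/1280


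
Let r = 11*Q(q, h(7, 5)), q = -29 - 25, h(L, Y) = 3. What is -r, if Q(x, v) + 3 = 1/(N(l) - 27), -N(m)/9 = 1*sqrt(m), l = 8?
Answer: 110/3 - 22*sqrt(2)/9 ≈ 33.210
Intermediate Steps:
N(m) = -9*sqrt(m)
q = -54
Q(x, v) = -3 + 1/(-27 - 18*sqrt(2)) (Q(x, v) = -3 + 1/(-18*sqrt(2) - 27) = -3 + 1/(-27 - 18*sqrt(2)))
r = -110/3 + 22*sqrt(2)/9 (r = 11*(-10/3 + 2*sqrt(2)/9) = -110/3 + 22*sqrt(2)/9 ≈ -33.210)
-r = -(-110/3 + 22*sqrt(2)/9) = 110/3 - 22*sqrt(2)/9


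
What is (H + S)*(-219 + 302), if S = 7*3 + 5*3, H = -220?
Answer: -15272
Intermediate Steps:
S = 36 (S = 21 + 15 = 36)
(H + S)*(-219 + 302) = (-220 + 36)*(-219 + 302) = -184*83 = -15272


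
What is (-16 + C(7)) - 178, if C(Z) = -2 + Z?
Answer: -189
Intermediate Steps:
(-16 + C(7)) - 178 = (-16 + (-2 + 7)) - 178 = (-16 + 5) - 178 = -11 - 178 = -189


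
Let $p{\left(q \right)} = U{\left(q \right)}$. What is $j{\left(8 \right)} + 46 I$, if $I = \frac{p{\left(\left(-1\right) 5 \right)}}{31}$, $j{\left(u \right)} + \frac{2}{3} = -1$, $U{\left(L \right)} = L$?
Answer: $- \frac{845}{93} \approx -9.086$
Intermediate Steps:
$j{\left(u \right)} = - \frac{5}{3}$ ($j{\left(u \right)} = - \frac{2}{3} - 1 = - \frac{5}{3}$)
$p{\left(q \right)} = q$
$I = - \frac{5}{31}$ ($I = \frac{\left(-1\right) 5}{31} = \left(-5\right) \frac{1}{31} = - \frac{5}{31} \approx -0.16129$)
$j{\left(8 \right)} + 46 I = - \frac{5}{3} + 46 \left(- \frac{5}{31}\right) = - \frac{5}{3} - \frac{230}{31} = - \frac{845}{93}$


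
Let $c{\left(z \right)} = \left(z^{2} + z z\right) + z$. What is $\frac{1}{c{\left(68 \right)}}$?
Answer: $\frac{1}{9316} \approx 0.00010734$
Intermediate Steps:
$c{\left(z \right)} = z + 2 z^{2}$ ($c{\left(z \right)} = \left(z^{2} + z^{2}\right) + z = 2 z^{2} + z = z + 2 z^{2}$)
$\frac{1}{c{\left(68 \right)}} = \frac{1}{68 \left(1 + 2 \cdot 68\right)} = \frac{1}{68 \left(1 + 136\right)} = \frac{1}{68 \cdot 137} = \frac{1}{9316}$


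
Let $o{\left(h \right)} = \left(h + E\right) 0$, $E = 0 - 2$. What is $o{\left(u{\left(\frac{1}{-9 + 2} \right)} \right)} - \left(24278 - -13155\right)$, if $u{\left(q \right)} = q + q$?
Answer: $-37433$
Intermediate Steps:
$E = -2$ ($E = 0 - 2 = -2$)
$u{\left(q \right)} = 2 q$
$o{\left(h \right)} = 0$ ($o{\left(h \right)} = \left(h - 2\right) 0 = \left(-2 + h\right) 0 = 0$)
$o{\left(u{\left(\frac{1}{-9 + 2} \right)} \right)} - \left(24278 - -13155\right) = 0 - \left(24278 - -13155\right) = 0 - \left(24278 + 13155\right) = 0 - 37433 = -37433$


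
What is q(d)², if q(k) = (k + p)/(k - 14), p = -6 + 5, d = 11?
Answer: 100/9 ≈ 11.111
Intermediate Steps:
p = -1
q(k) = (-1 + k)/(-14 + k) (q(k) = (k - 1)/(k - 14) = (-1 + k)/(-14 + k))
q(d)² = ((-1 + 11)/(-14 + 11))² = (10/(-3))² = (-⅓*10)² = (-10/3)² = 100/9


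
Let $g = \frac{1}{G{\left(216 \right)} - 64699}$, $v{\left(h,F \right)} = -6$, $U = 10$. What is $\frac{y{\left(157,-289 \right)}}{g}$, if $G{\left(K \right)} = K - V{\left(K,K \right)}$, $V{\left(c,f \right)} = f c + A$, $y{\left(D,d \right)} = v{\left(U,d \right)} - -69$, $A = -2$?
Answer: $-7001631$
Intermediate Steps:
$y{\left(D,d \right)} = 63$ ($y{\left(D,d \right)} = -6 - -69 = -6 + 69 = 63$)
$V{\left(c,f \right)} = -2 + c f$ ($V{\left(c,f \right)} = f c - 2 = c f - 2 = -2 + c f$)
$G{\left(K \right)} = 2 + K - K^{2}$ ($G{\left(K \right)} = K - \left(-2 + K K\right) = K - \left(-2 + K^{2}\right) = 2 + K - K^{2}$)
$g = - \frac{1}{111137}$ ($g = \frac{1}{\left(2 + 216 - 216^{2}\right) - 64699} = \frac{1}{\left(2 + 216 - 46656\right) - 64699} = \frac{1}{-46438 - 64699} = \frac{1}{-111137} = - \frac{1}{111137} \approx -8.9979 \cdot 10^{-6}$)
$\frac{y{\left(157,-289 \right)}}{g} = \frac{63}{- \frac{1}{111137}} = 63 \left(-111137\right) = -7001631$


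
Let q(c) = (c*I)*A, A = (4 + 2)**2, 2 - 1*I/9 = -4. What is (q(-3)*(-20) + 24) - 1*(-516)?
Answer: 117180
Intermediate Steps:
I = 54 (I = 18 - 9*(-4) = 18 + 36 = 54)
A = 36 (A = 6**2 = 36)
q(c) = 1944*c (q(c) = (c*54)*36 = (54*c)*36 = 1944*c)
(q(-3)*(-20) + 24) - 1*(-516) = ((1944*(-3))*(-20) + 24) - 1*(-516) = (-5832*(-20) + 24) + 516 = (116640 + 24) + 516 = 116664 + 516 = 117180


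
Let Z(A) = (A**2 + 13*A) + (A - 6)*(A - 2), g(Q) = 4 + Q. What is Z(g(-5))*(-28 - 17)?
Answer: -405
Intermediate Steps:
Z(A) = A**2 + 13*A + (-6 + A)*(-2 + A) (Z(A) = (A**2 + 13*A) + (-6 + A)*(-2 + A) = A**2 + 13*A + (-6 + A)*(-2 + A))
Z(g(-5))*(-28 - 17) = (12 + 2*(4 - 5)**2 + 5*(4 - 5))*(-28 - 17) = (12 + 2*(-1)**2 + 5*(-1))*(-45) = (12 + 2*1 - 5)*(-45) = (12 + 2 - 5)*(-45) = 9*(-45) = -405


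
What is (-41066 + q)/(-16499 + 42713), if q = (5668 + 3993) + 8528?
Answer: -22877/26214 ≈ -0.87270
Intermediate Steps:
q = 18189 (q = 9661 + 8528 = 18189)
(-41066 + q)/(-16499 + 42713) = (-41066 + 18189)/(-16499 + 42713) = -22877/26214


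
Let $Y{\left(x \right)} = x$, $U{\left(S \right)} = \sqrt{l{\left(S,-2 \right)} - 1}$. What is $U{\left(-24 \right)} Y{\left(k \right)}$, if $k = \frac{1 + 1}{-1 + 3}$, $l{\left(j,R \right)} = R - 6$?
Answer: $3 i \approx 3.0 i$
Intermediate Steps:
$l{\left(j,R \right)} = -6 + R$ ($l{\left(j,R \right)} = R - 6 = -6 + R$)
$k = 1$ ($k = \frac{2}{2} = 2 \cdot \frac{1}{2} = 1$)
$U{\left(S \right)} = 3 i$ ($U{\left(S \right)} = \sqrt{\left(-6 - 2\right) - 1} = \sqrt{-8 - 1} = \sqrt{-9} = 3 i$)
$U{\left(-24 \right)} Y{\left(k \right)} = 3 i 1 = 3 i$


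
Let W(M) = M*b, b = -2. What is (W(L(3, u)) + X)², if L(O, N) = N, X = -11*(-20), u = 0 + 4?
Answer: 44944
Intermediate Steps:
u = 4
X = 220
W(M) = -2*M (W(M) = M*(-2) = -2*M)
(W(L(3, u)) + X)² = (-2*4 + 220)² = (-8 + 220)² = 212² = 44944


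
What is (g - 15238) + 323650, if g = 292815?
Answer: 601227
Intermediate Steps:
(g - 15238) + 323650 = (292815 - 15238) + 323650 = 277577 + 323650 = 601227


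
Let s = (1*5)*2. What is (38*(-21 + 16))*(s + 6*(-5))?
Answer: 3800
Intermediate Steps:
s = 10 (s = 5*2 = 10)
(38*(-21 + 16))*(s + 6*(-5)) = (38*(-21 + 16))*(10 + 6*(-5)) = (38*(-5))*(10 - 30) = -190*(-20) = 3800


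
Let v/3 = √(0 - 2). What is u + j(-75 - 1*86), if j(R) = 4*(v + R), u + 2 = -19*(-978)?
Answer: 17936 + 12*I*√2 ≈ 17936.0 + 16.971*I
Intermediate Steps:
v = 3*I*√2 (v = 3*√(0 - 2) = 3*√(-2) = 3*(I*√2) = 3*I*√2 ≈ 4.2426*I)
u = 18580 (u = -2 - 19*(-978) = -2 + 18582 = 18580)
j(R) = 4*R + 12*I*√2 (j(R) = 4*(3*I*√2 + R) = 4*(R + 3*I*√2) = 4*R + 12*I*√2)
u + j(-75 - 1*86) = 18580 + (4*(-75 - 1*86) + 12*I*√2) = 18580 + (4*(-75 - 86) + 12*I*√2) = 18580 + (4*(-161) + 12*I*√2) = 18580 + (-644 + 12*I*√2) = 17936 + 12*I*√2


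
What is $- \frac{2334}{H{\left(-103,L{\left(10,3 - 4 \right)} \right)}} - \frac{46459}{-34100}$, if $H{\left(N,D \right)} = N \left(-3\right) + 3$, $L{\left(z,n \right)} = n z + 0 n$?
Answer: $- \frac{1356129}{221650} \approx -6.1183$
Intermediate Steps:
$L{\left(z,n \right)} = n z$ ($L{\left(z,n \right)} = n z + 0 = n z$)
$H{\left(N,D \right)} = 3 - 3 N$ ($H{\left(N,D \right)} = - 3 N + 3 = 3 - 3 N$)
$- \frac{2334}{H{\left(-103,L{\left(10,3 - 4 \right)} \right)}} - \frac{46459}{-34100} = - \frac{2334}{3 - -309} - \frac{46459}{-34100} = - \frac{2334}{3 + 309} - - \frac{46459}{34100} = - \frac{2334}{312} + \frac{46459}{34100} = \left(-2334\right) \frac{1}{312} + \frac{46459}{34100} = - \frac{389}{52} + \frac{46459}{34100} = - \frac{1356129}{221650}$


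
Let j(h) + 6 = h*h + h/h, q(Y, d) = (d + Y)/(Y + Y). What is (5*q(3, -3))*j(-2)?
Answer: 0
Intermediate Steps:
q(Y, d) = (Y + d)/(2*Y) (q(Y, d) = (Y + d)/((2*Y)) = (Y + d)*(1/(2*Y)) = (Y + d)/(2*Y))
j(h) = -5 + h**2 (j(h) = -6 + (h*h + h/h) = -6 + (h**2 + 1) = -6 + (1 + h**2) = -5 + h**2)
(5*q(3, -3))*j(-2) = (5*((1/2)*(3 - 3)/3))*(-5 + (-2)**2) = (5*((1/2)*(1/3)*0))*(-5 + 4) = (5*0)*(-1) = 0*(-1) = 0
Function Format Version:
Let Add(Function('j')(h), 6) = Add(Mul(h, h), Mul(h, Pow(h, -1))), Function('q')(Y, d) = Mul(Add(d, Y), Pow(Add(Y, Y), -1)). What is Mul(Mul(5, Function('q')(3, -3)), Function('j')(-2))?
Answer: 0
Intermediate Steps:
Function('q')(Y, d) = Mul(Rational(1, 2), Pow(Y, -1), Add(Y, d)) (Function('q')(Y, d) = Mul(Add(Y, d), Pow(Mul(2, Y), -1)) = Mul(Add(Y, d), Mul(Rational(1, 2), Pow(Y, -1))) = Mul(Rational(1, 2), Pow(Y, -1), Add(Y, d)))
Function('j')(h) = Add(-5, Pow(h, 2)) (Function('j')(h) = Add(-6, Add(Mul(h, h), Mul(h, Pow(h, -1)))) = Add(-6, Add(Pow(h, 2), 1)) = Add(-6, Add(1, Pow(h, 2))) = Add(-5, Pow(h, 2)))
Mul(Mul(5, Function('q')(3, -3)), Function('j')(-2)) = Mul(Mul(5, Mul(Rational(1, 2), Pow(3, -1), Add(3, -3))), Add(-5, Pow(-2, 2))) = Mul(Mul(5, Mul(Rational(1, 2), Rational(1, 3), 0)), Add(-5, 4)) = Mul(Mul(5, 0), -1) = Mul(0, -1) = 0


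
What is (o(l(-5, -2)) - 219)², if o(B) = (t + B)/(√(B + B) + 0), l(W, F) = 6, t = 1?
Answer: 575581/12 - 511*√3 ≈ 47080.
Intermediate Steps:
o(B) = √2*(1 + B)/(2*√B) (o(B) = (1 + B)/(√(B + B) + 0) = (1 + B)/(√(2*B) + 0) = (1 + B)/(√2*√B + 0) = (1 + B)/((√2*√B)) = (1 + B)*(√2/(2*√B)) = √2*(1 + B)/(2*√B))
(o(l(-5, -2)) - 219)² = (√2*(1 + 6)/(2*√6) - 219)² = ((½)*√2*(√6/6)*7 - 219)² = (7*√3/6 - 219)² = (-219 + 7*√3/6)²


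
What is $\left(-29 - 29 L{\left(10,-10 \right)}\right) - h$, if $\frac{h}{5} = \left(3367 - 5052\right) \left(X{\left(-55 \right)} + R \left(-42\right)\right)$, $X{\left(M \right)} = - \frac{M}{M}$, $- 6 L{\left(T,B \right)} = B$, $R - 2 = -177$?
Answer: $\frac{185745743}{3} \approx 6.1915 \cdot 10^{7}$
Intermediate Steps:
$R = -175$ ($R = 2 - 177 = -175$)
$L{\left(T,B \right)} = - \frac{B}{6}$
$X{\left(M \right)} = -1$ ($X{\left(M \right)} = \left(-1\right) 1 = -1$)
$h = -61915325$ ($h = 5 \left(3367 - 5052\right) \left(-1 - -7350\right) = 5 \left(- 1685 \left(-1 + 7350\right)\right) = 5 \left(\left(-1685\right) 7349\right) = 5 \left(-12383065\right) = -61915325$)
$\left(-29 - 29 L{\left(10,-10 \right)}\right) - h = \left(-29 - 29 \left(\left(- \frac{1}{6}\right) \left(-10\right)\right)\right) - -61915325 = \left(-29 - \frac{145}{3}\right) + 61915325 = - \frac{232}{3} + 61915325 = \frac{185745743}{3}$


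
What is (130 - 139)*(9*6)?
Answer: -486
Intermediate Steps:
(130 - 139)*(9*6) = -9*54 = -486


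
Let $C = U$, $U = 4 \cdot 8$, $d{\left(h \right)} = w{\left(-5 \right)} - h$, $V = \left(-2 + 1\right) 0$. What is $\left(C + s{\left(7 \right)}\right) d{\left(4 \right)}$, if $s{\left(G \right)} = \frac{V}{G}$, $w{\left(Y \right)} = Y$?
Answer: $-288$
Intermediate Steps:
$V = 0$ ($V = \left(-1\right) 0 = 0$)
$d{\left(h \right)} = -5 - h$
$s{\left(G \right)} = 0$ ($s{\left(G \right)} = \frac{0}{G} = 0$)
$U = 32$
$C = 32$
$\left(C + s{\left(7 \right)}\right) d{\left(4 \right)} = \left(32 + 0\right) \left(-5 - 4\right) = 32 \left(-5 - 4\right) = 32 \left(-9\right) = -288$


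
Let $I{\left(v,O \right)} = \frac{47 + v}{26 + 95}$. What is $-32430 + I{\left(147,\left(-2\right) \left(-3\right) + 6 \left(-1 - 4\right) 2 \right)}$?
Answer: $- \frac{3923836}{121} \approx -32428.0$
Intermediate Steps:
$I{\left(v,O \right)} = \frac{47}{121} + \frac{v}{121}$ ($I{\left(v,O \right)} = \frac{47 + v}{121} = \left(47 + v\right) \frac{1}{121} = \frac{47}{121} + \frac{v}{121}$)
$-32430 + I{\left(147,\left(-2\right) \left(-3\right) + 6 \left(-1 - 4\right) 2 \right)} = -32430 + \left(\frac{47}{121} + \frac{1}{121} \cdot 147\right) = -32430 + \left(\frac{47}{121} + \frac{147}{121}\right) = -32430 + \frac{194}{121} = - \frac{3923836}{121}$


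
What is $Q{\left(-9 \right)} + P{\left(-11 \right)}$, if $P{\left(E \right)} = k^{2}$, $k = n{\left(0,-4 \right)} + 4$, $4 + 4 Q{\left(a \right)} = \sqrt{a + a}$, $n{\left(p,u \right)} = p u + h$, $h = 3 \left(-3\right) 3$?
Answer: $528 + \frac{3 i \sqrt{2}}{4} \approx 528.0 + 1.0607 i$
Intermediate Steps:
$h = -27$ ($h = \left(-9\right) 3 = -27$)
$n{\left(p,u \right)} = -27 + p u$ ($n{\left(p,u \right)} = p u - 27 = -27 + p u$)
$Q{\left(a \right)} = -1 + \frac{\sqrt{2} \sqrt{a}}{4}$ ($Q{\left(a \right)} = -1 + \frac{\sqrt{a + a}}{4} = -1 + \frac{\sqrt{2 a}}{4} = -1 + \frac{\sqrt{2} \sqrt{a}}{4}$)
$k = -23$ ($k = \left(-27 + 0 \left(-4\right)\right) + 4 = \left(-27 + 0\right) + 4 = -27 + 4 = -23$)
$P{\left(E \right)} = 529$ ($P{\left(E \right)} = \left(-23\right)^{2} = 529$)
$Q{\left(-9 \right)} + P{\left(-11 \right)} = \left(-1 + \frac{\sqrt{2} \sqrt{-9}}{4}\right) + 529 = \left(-1 + \frac{\sqrt{2} \cdot 3 i}{4}\right) + 529 = \left(-1 + \frac{3 i \sqrt{2}}{4}\right) + 529 = 528 + \frac{3 i \sqrt{2}}{4}$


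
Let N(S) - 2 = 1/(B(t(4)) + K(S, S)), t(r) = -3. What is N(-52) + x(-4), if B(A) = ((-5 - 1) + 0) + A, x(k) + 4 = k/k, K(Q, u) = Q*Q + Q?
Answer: -2642/2643 ≈ -0.99962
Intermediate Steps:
K(Q, u) = Q + Q**2 (K(Q, u) = Q**2 + Q = Q + Q**2)
x(k) = -3 (x(k) = -4 + k/k = -4 + 1 = -3)
B(A) = -6 + A (B(A) = (-6 + 0) + A = -6 + A)
N(S) = 2 + 1/(-9 + S*(1 + S)) (N(S) = 2 + 1/((-6 - 3) + S*(1 + S)) = 2 + 1/(-9 + S*(1 + S)))
N(-52) + x(-4) = (-17 + 2*(-52)*(1 - 52))/(-9 - 52*(1 - 52)) - 3 = (-17 + 2*(-52)*(-51))/(-9 - 52*(-51)) - 3 = (-17 + 5304)/(-9 + 2652) - 3 = 5287/2643 - 3 = -2642/2643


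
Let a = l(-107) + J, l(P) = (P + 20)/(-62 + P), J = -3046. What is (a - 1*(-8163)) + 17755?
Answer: 3865455/169 ≈ 22873.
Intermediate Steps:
l(P) = (20 + P)/(-62 + P)
a = -514687/169 (a = (20 - 107)/(-62 - 107) - 3046 = -87/(-169) - 3046 = -1/169*(-87) - 3046 = 87/169 - 3046 = -514687/169 ≈ -3045.5)
(a - 1*(-8163)) + 17755 = (-514687/169 - 1*(-8163)) + 17755 = (-514687/169 + 8163) + 17755 = 864860/169 + 17755 = 3865455/169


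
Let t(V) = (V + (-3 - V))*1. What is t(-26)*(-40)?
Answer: 120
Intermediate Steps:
t(V) = -3 (t(V) = -3*1 = -3)
t(-26)*(-40) = -3*(-40) = 120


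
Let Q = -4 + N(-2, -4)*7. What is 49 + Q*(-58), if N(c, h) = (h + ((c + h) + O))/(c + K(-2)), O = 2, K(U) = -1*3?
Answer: -1843/5 ≈ -368.60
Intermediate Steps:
K(U) = -3
N(c, h) = (2 + c + 2*h)/(-3 + c) (N(c, h) = (h + ((c + h) + 2))/(c - 3) = (h + (2 + c + h))/(-3 + c) = (2 + c + 2*h)/(-3 + c))
Q = 36/5 (Q = -4 + ((2 - 2 + 2*(-4))/(-3 - 2))*7 = -4 + ((2 - 2 - 8)/(-5))*7 = -4 - ⅕*(-8)*7 = -4 + (8/5)*7 = -4 + 56/5 = 36/5 ≈ 7.2000)
49 + Q*(-58) = 49 + (36/5)*(-58) = 49 - 2088/5 = -1843/5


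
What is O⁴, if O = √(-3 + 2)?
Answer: 1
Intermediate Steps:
O = I (O = √(-1) = I ≈ 1.0*I)
O⁴ = I⁴ = 1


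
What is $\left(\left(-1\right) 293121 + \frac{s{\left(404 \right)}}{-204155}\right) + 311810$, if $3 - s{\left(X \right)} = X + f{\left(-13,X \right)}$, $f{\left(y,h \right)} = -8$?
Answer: $\frac{3815453188}{204155} \approx 18689.0$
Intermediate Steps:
$s{\left(X \right)} = 11 - X$ ($s{\left(X \right)} = 3 - \left(X - 8\right) = 3 - \left(-8 + X\right) = 11 - X$)
$\left(\left(-1\right) 293121 + \frac{s{\left(404 \right)}}{-204155}\right) + 311810 = \left(\left(-1\right) 293121 + \frac{11 - 404}{-204155}\right) + 311810 = \left(-293121 + \left(11 - 404\right) \left(- \frac{1}{204155}\right)\right) + 311810 = \left(-293121 - - \frac{393}{204155}\right) + 311810 = \left(-293121 + \frac{393}{204155}\right) + 311810 = - \frac{59842117362}{204155} + 311810 = \frac{3815453188}{204155}$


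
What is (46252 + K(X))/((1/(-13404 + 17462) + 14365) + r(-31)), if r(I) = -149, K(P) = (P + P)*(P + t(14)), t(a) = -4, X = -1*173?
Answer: 436210652/57688529 ≈ 7.5615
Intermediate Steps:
X = -173
K(P) = 2*P*(-4 + P) (K(P) = (P + P)*(P - 4) = (2*P)*(-4 + P) = 2*P*(-4 + P))
(46252 + K(X))/((1/(-13404 + 17462) + 14365) + r(-31)) = (46252 + 2*(-173)*(-4 - 173))/((1/(-13404 + 17462) + 14365) - 149) = (46252 + 2*(-173)*(-177))/((1/4058 + 14365) - 149) = (46252 + 61242)/((1/4058 + 14365) - 149) = 107494/(58293171/4058 - 149) = 107494/(57688529/4058) = 107494*(4058/57688529) = 436210652/57688529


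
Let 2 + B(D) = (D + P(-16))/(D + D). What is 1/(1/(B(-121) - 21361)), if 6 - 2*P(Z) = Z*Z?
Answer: -2584800/121 ≈ -21362.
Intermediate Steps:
P(Z) = 3 - Z**2/2 (P(Z) = 3 - Z*Z/2 = 3 - Z**2/2)
B(D) = -2 + (-125 + D)/(2*D) (B(D) = -2 + (D + (3 - 1/2*(-16)**2))/(D + D) = -2 + (D + (3 - 1/2*256))/((2*D)) = -2 + (D + (3 - 128))*(1/(2*D)) = -2 + (D - 125)*(1/(2*D)) = -2 + (-125 + D)*(1/(2*D)) = -2 + (-125 + D)/(2*D))
1/(1/(B(-121) - 21361)) = 1/(1/((1/2)*(-125 - 3*(-121))/(-121) - 21361)) = 1/(1/((1/2)*(-1/121)*(-125 + 363) - 21361)) = 1/(1/((1/2)*(-1/121)*238 - 21361)) = 1/(1/(-119/121 - 21361)) = 1/(1/(-2584800/121)) = 1/(-121/2584800) = -2584800/121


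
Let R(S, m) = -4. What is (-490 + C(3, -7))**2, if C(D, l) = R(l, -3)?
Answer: 244036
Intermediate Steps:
C(D, l) = -4
(-490 + C(3, -7))**2 = (-490 - 4)**2 = (-494)**2 = 244036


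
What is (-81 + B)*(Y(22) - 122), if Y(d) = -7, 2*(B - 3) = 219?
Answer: -8127/2 ≈ -4063.5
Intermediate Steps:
B = 225/2 (B = 3 + (½)*219 = 3 + 219/2 = 225/2 ≈ 112.50)
(-81 + B)*(Y(22) - 122) = (-81 + 225/2)*(-7 - 122) = (63/2)*(-129) = -8127/2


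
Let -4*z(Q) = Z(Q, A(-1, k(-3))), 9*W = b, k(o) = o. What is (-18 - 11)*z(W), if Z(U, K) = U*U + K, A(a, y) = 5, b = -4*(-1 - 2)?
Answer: 1769/36 ≈ 49.139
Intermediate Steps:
b = 12 (b = -4*(-3) = 12)
W = 4/3 (W = (⅑)*12 = 4/3 ≈ 1.3333)
Z(U, K) = K + U² (Z(U, K) = U² + K = K + U²)
z(Q) = -5/4 - Q²/4 (z(Q) = -(5 + Q²)/4 = -5/4 - Q²/4)
(-18 - 11)*z(W) = (-18 - 11)*(-5/4 - (4/3)²/4) = -29*(-5/4 - ¼*16/9) = -29*(-5/4 - 4/9) = -29*(-61/36) = 1769/36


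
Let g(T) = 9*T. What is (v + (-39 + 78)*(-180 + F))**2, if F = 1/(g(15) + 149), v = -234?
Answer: 4243999649409/80656 ≈ 5.2618e+7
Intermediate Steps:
F = 1/284 (F = 1/(9*15 + 149) = 1/(135 + 149) = 1/284 ≈ 0.0035211)
(v + (-39 + 78)*(-180 + F))**2 = (-234 + (-39 + 78)*(-180 + 1/284))**2 = (-234 + 39*(-51119/284))**2 = (-234 - 1993641/284)**2 = (-2060097/284)**2 = 4243999649409/80656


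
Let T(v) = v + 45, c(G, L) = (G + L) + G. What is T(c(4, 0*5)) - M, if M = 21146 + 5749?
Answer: -26842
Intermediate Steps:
c(G, L) = L + 2*G
T(v) = 45 + v
M = 26895
T(c(4, 0*5)) - M = (45 + (0*5 + 2*4)) - 1*26895 = (45 + (0 + 8)) - 26895 = (45 + 8) - 26895 = 53 - 26895 = -26842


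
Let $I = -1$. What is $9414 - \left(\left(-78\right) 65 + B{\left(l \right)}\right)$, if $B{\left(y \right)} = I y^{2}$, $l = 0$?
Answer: $14484$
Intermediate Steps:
$B{\left(y \right)} = - y^{2}$
$9414 - \left(\left(-78\right) 65 + B{\left(l \right)}\right) = 9414 - \left(\left(-78\right) 65 - 0^{2}\right) = 9414 - \left(-5070 - 0\right) = 9414 - \left(-5070 + 0\right) = 9414 - -5070 = 9414 + 5070 = 14484$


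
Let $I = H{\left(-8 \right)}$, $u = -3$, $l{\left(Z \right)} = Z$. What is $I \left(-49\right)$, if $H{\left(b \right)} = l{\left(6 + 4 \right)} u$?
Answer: $1470$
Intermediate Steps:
$H{\left(b \right)} = -30$ ($H{\left(b \right)} = \left(6 + 4\right) \left(-3\right) = 10 \left(-3\right) = -30$)
$I = -30$
$I \left(-49\right) = \left(-30\right) \left(-49\right) = 1470$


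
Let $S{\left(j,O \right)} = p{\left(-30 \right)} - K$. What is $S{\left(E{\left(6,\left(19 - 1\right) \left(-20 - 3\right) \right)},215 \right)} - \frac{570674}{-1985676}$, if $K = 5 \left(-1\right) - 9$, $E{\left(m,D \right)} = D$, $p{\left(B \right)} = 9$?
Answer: $\frac{23120611}{992838} \approx 23.287$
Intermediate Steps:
$K = -14$ ($K = -5 - 9 = -14$)
$S{\left(j,O \right)} = 23$ ($S{\left(j,O \right)} = 9 - -14 = 9 + 14 = 23$)
$S{\left(E{\left(6,\left(19 - 1\right) \left(-20 - 3\right) \right)},215 \right)} - \frac{570674}{-1985676} = 23 - \frac{570674}{-1985676} = 23 - - \frac{285337}{992838} = 23 + \frac{285337}{992838} = \frac{23120611}{992838}$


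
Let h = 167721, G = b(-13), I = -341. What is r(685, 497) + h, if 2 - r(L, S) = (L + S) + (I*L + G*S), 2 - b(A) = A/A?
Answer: 399629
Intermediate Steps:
b(A) = 1 (b(A) = 2 - A/A = 2 - 1*1 = 2 - 1 = 1)
G = 1
r(L, S) = 2 - 2*S + 340*L (r(L, S) = 2 - ((L + S) + (-341*L + 1*S)) = 2 - ((L + S) + (-341*L + S)) = 2 - ((L + S) + (S - 341*L)) = 2 - (-340*L + 2*S) = 2 + (-2*S + 340*L) = 2 - 2*S + 340*L)
r(685, 497) + h = (2 - 2*497 + 340*685) + 167721 = (2 - 994 + 232900) + 167721 = 231908 + 167721 = 399629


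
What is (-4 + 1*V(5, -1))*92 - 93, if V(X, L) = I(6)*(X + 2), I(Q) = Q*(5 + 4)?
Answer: 34315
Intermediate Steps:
I(Q) = 9*Q (I(Q) = Q*9 = 9*Q)
V(X, L) = 108 + 54*X (V(X, L) = (9*6)*(X + 2) = 54*(2 + X) = 108 + 54*X)
(-4 + 1*V(5, -1))*92 - 93 = (-4 + 1*(108 + 54*5))*92 - 93 = (-4 + 1*(108 + 270))*92 - 93 = (-4 + 1*378)*92 - 93 = (-4 + 378)*92 - 93 = 374*92 - 93 = 34408 - 93 = 34315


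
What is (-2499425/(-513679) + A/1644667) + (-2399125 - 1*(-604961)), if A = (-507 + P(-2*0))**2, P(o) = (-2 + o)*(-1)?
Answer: -1515760944952821002/844830899893 ≈ -1.7942e+6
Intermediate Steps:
P(o) = 2 - o
A = 255025 (A = (-507 + (2 - (-2)*0))**2 = (-507 + (2 - 1*0))**2 = (-507 + (2 + 0))**2 = (-507 + 2)**2 = (-505)**2 = 255025)
(-2499425/(-513679) + A/1644667) + (-2399125 - 1*(-604961)) = (-2499425/(-513679) + 255025/1644667) + (-2399125 - 1*(-604961)) = (-2499425*(-1/513679) + 255025*(1/1644667)) + (-2399125 + 604961) = (2499425/513679 + 255025/1644667) - 1794164 = 4241722803450/844830899893 - 1794164 = -1515760944952821002/844830899893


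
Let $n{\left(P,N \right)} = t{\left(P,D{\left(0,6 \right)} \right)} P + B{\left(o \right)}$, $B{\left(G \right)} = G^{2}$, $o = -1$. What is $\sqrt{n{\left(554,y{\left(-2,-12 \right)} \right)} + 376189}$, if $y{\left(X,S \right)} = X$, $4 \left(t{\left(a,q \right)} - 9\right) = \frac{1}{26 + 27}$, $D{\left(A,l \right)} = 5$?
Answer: $\frac{3 \sqrt{475880322}}{106} \approx 617.4$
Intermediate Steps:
$t{\left(a,q \right)} = \frac{1909}{212}$ ($t{\left(a,q \right)} = 9 + \frac{1}{4 \left(26 + 27\right)} = 9 + \frac{1}{4 \cdot 53} = 9 + \frac{1}{4} \cdot \frac{1}{53} = 9 + \frac{1}{212} = \frac{1909}{212}$)
$n{\left(P,N \right)} = 1 + \frac{1909 P}{212}$ ($n{\left(P,N \right)} = \frac{1909 P}{212} + \left(-1\right)^{2} = \frac{1909 P}{212} + 1 = 1 + \frac{1909 P}{212}$)
$\sqrt{n{\left(554,y{\left(-2,-12 \right)} \right)} + 376189} = \sqrt{\left(1 + \frac{1909}{212} \cdot 554\right) + 376189} = \sqrt{\left(1 + \frac{528793}{106}\right) + 376189} = \sqrt{\frac{528899}{106} + 376189} = \sqrt{\frac{40404933}{106}} = \frac{3 \sqrt{475880322}}{106}$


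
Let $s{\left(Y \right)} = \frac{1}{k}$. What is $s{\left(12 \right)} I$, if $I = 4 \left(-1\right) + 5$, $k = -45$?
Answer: $- \frac{1}{45} \approx -0.022222$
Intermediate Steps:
$I = 1$ ($I = -4 + 5 = 1$)
$s{\left(Y \right)} = - \frac{1}{45}$ ($s{\left(Y \right)} = \frac{1}{-45} = - \frac{1}{45}$)
$s{\left(12 \right)} I = \left(- \frac{1}{45}\right) 1 = - \frac{1}{45}$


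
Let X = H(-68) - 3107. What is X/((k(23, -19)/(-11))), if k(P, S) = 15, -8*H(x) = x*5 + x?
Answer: 33616/15 ≈ 2241.1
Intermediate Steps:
H(x) = -3*x/4 (H(x) = -(x*5 + x)/8 = -(5*x + x)/8 = -3*x/4)
X = -3056 (X = -¾*(-68) - 3107 = 51 - 3107 = -3056)
X/((k(23, -19)/(-11))) = -3056/(15/(-11)) = -3056/((-1/11*15)) = -3056/(-15/11) = -3056*(-11/15) = 33616/15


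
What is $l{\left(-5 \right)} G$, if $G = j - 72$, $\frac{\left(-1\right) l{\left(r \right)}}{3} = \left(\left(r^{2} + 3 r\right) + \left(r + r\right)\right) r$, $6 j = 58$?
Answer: $0$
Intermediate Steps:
$j = \frac{29}{3}$ ($j = \frac{1}{6} \cdot 58 = \frac{29}{3} \approx 9.6667$)
$l{\left(r \right)} = - 3 r \left(r^{2} + 5 r\right)$ ($l{\left(r \right)} = - 3 \left(\left(r^{2} + 3 r\right) + \left(r + r\right)\right) r = - 3 \left(\left(r^{2} + 3 r\right) + 2 r\right) r = - 3 \left(r^{2} + 5 r\right) r = - 3 r \left(r^{2} + 5 r\right)$)
$G = - \frac{187}{3}$ ($G = \frac{29}{3} - 72 = - \frac{187}{3} \approx -62.333$)
$l{\left(-5 \right)} G = 3 \left(-5\right)^{2} \left(-5 - -5\right) \left(- \frac{187}{3}\right) = 3 \cdot 25 \left(-5 + 5\right) \left(- \frac{187}{3}\right) = 3 \cdot 25 \cdot 0 \left(- \frac{187}{3}\right) = 0 \left(- \frac{187}{3}\right) = 0$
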